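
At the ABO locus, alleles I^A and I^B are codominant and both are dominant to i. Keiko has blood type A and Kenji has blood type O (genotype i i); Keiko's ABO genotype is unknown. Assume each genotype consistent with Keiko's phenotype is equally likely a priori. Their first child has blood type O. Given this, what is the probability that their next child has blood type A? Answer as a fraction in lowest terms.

Possible genotypes: Keiko ∈ {I^A I^A, I^A i}; Kenji ∈ {i i}.
Weight each parental genotype pair by prior × P(type-O child):
  I^A i × i i: posterior weight 1; P(next child type A) = 1/2.
Weighted sum = 1/2.

1/2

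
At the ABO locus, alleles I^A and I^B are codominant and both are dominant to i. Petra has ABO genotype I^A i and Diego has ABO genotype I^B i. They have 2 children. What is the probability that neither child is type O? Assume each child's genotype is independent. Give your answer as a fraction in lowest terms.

9/16

ABO cross I^A i × I^B i → 1/4 O, 1/4 A, 1/4 B, 1/4 AB.
So P(type O) = 1/4 per child.
P(not type O) = 3/4 for one child; (3/4)^2 = 9/16.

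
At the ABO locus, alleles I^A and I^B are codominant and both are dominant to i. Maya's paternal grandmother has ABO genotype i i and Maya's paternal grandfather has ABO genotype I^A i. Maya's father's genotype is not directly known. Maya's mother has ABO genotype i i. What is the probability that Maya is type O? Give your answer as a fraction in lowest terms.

3/4

Maya's father's ABO genotype from i i × I^A i: 1/2 I^A i, 1/2 i i.
Crossing each possibility with the mother i i and summing P(type O): 1/2·1/2 + 1/2·1 = 3/4.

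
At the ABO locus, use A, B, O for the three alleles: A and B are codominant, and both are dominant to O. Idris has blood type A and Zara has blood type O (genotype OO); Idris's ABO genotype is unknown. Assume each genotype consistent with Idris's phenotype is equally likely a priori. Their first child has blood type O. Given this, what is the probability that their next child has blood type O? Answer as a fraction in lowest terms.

1/2

Possible genotypes: Idris ∈ {AA, AO}; Zara ∈ {OO}.
Weight each parental genotype pair by prior × P(type-O child):
  AO × OO: posterior weight 1; P(next child type O) = 1/2.
Weighted sum = 1/2.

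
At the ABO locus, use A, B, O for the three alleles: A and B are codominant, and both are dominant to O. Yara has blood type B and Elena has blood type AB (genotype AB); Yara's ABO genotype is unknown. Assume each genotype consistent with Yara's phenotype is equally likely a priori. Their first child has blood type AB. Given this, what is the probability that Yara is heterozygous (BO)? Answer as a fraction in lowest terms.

Possible genotypes: Yara ∈ {BB, BO}; Elena ∈ {AB}.
Weight each parental genotype pair by prior × P(type-AB child):
  BB × AB: posterior weight 2/3.
  BO × AB: posterior weight 1/3.
Sum the posterior weight over pairs where Yara is BO: 1/3.

1/3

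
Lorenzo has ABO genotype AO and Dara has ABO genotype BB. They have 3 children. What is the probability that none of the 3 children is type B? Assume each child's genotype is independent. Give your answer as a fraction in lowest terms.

ABO cross AO × BB → 1/2 B, 1/2 AB.
So P(type B) = 1/2 per child.
P(not type B) = 1/2 for one child; (1/2)^3 = 1/8.

1/8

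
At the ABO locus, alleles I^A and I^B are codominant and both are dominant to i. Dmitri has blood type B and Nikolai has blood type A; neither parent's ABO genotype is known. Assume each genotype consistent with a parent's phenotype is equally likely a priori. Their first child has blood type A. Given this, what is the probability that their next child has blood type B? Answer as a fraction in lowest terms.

1/12

Possible genotypes: Dmitri ∈ {I^B I^B, I^B i}; Nikolai ∈ {I^A I^A, I^A i}.
Weight each parental genotype pair by prior × P(type-A child):
  I^B i × I^A I^A: posterior weight 2/3; P(next child type B) = 0.
  I^B i × I^A i: posterior weight 1/3; P(next child type B) = 1/4.
Weighted sum = 1/12.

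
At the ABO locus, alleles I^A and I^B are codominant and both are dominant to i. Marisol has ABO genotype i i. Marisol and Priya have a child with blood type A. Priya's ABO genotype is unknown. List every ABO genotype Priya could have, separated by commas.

For each candidate genotype of Priya, check whether crossing it with i i can produce every observed child phenotype.
  I^A I^A → possible child types {A} ✓
  I^A I^B → possible child types {A, B} ✓
  I^A i → possible child types {O, A} ✓
  I^B I^B → possible child types {B} ✗
  I^B i → possible child types {O, B} ✗
  i i → possible child types {O} ✗

I^A I^A, I^A I^B, I^A i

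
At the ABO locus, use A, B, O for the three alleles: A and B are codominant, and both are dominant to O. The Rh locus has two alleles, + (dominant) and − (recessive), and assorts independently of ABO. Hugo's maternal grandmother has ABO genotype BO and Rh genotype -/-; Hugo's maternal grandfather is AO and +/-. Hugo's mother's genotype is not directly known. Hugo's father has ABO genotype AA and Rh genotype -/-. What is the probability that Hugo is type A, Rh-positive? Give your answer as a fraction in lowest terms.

3/16

Hugo's mother's ABO genotype from BO × AO: 1/4 AB, 1/4 AO, 1/4 BO, 1/4 OO.
Crossing each possibility with the father AA and summing P(type A): 1/4·1/2 + 1/4·1 + 1/4·1/2 + 1/4·1 = 3/4.
Similarly for Rh via the mother's Rh distribution: P(Rh+) = 1/4.
Independent loci: 3/4 × 1/4 = 3/16.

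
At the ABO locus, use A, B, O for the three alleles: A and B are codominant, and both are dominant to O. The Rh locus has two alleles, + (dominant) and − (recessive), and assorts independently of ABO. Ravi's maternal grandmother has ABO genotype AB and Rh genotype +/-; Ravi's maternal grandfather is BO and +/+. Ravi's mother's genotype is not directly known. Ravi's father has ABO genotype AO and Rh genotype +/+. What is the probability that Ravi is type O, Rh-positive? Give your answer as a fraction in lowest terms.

1/8

Ravi's mother's ABO genotype from AB × BO: 1/4 AB, 1/4 AO, 1/4 BB, 1/4 BO.
Crossing each possibility with the father AO and summing P(type O): 1/4·0 + 1/4·1/4 + 1/4·0 + 1/4·1/4 = 1/8.
Similarly for Rh via the mother's Rh distribution: P(Rh+) = 1.
Independent loci: 1/8 × 1 = 1/8.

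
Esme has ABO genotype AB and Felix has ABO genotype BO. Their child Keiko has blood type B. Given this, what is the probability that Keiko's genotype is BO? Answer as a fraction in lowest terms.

1/2

Cross AB × BO → 1/4 AB, 1/4 AO, 1/4 BB, 1/4 BO.
Type-B genotypes among offspring: BB (1/4), BO (1/4); total 1/2.
P(BO | type B) = (1/4) / (1/2) = 1/2.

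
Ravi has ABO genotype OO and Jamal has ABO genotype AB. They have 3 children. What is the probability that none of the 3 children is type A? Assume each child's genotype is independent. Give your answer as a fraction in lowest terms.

ABO cross OO × AB → 1/2 A, 1/2 B.
So P(type A) = 1/2 per child.
P(not type A) = 1/2 for one child; (1/2)^3 = 1/8.

1/8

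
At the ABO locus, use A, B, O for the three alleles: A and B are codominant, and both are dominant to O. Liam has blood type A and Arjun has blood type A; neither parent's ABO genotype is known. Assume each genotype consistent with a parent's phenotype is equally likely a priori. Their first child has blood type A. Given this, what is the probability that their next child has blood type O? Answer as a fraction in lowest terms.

Possible genotypes: Liam ∈ {AA, AO}; Arjun ∈ {AA, AO}.
Weight each parental genotype pair by prior × P(type-A child):
  AA × AA: posterior weight 4/15; P(next child type O) = 0.
  AA × AO: posterior weight 4/15; P(next child type O) = 0.
  AO × AA: posterior weight 4/15; P(next child type O) = 0.
  AO × AO: posterior weight 1/5; P(next child type O) = 1/4.
Weighted sum = 1/20.

1/20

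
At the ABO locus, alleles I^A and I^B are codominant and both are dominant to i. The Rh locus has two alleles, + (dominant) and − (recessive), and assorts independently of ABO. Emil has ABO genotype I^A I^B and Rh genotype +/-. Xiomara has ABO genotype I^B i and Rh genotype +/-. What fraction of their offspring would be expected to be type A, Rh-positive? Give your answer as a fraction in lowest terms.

3/16

ABO cross I^A I^B × I^B i → offspring phenotypes: 1/4 A, 1/2 B, 1/4 AB.
Rh cross +/- × +/- → 3/4 Rh+, 1/4 Rh-.
Independent loci: P(type A, Rh-positive) = 1/4 × 3/4 = 3/16.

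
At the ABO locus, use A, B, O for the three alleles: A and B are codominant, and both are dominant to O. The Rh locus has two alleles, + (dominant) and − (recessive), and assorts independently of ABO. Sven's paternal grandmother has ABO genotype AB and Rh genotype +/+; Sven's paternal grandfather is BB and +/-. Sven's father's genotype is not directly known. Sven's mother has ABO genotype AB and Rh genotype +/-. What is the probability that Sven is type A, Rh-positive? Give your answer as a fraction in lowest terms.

Sven's father's ABO genotype from AB × BB: 1/2 AB, 1/2 BB.
Crossing each possibility with the mother AB and summing P(type A): 1/2·1/4 + 1/2·0 = 1/8.
Similarly for Rh via the father's Rh distribution: P(Rh+) = 7/8.
Independent loci: 1/8 × 7/8 = 7/64.

7/64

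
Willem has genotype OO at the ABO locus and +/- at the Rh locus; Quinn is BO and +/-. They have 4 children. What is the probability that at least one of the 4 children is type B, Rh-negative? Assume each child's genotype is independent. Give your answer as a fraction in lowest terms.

1695/4096

ABO cross OO × BO → 1/2 O, 1/2 B.
Rh cross +/- × +/- → 3/4 Rh+, 1/4 Rh-; so P(type B, Rh-negative) = 1/2 × 1/4 = 1/8 per child.
P(none) = (7/8)^4 = 2401/4096; P(at least one) = 1 − 2401/4096 = 1695/4096.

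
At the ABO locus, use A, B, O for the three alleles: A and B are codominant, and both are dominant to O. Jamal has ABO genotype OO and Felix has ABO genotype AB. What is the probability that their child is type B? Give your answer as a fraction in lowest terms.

1/2

ABO cross OO × AB → offspring phenotypes: 1/2 A, 1/2 B.
So P(type B) = 1/2.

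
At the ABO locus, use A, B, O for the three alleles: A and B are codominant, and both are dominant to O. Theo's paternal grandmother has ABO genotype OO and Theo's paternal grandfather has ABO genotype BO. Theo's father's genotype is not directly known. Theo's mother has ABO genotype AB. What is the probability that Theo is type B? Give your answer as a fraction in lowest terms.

1/2

Theo's father's ABO genotype from OO × BO: 1/2 BO, 1/2 OO.
Crossing each possibility with the mother AB and summing P(type B): 1/2·1/2 + 1/2·1/2 = 1/2.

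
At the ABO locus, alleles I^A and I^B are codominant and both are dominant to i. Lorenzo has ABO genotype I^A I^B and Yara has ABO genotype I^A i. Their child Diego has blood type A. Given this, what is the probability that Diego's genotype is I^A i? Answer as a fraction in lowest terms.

Cross I^A I^B × I^A i → 1/4 I^A I^A, 1/4 I^A I^B, 1/4 I^A i, 1/4 I^B i.
Type-A genotypes among offspring: I^A I^A (1/4), I^A i (1/4); total 1/2.
P(I^A i | type A) = (1/4) / (1/2) = 1/2.

1/2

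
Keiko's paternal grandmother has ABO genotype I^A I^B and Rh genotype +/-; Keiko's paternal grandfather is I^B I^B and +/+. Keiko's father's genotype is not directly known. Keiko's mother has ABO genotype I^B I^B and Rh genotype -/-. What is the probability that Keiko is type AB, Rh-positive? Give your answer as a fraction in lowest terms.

3/16

Keiko's father's ABO genotype from I^A I^B × I^B I^B: 1/2 I^A I^B, 1/2 I^B I^B.
Crossing each possibility with the mother I^B I^B and summing P(type AB): 1/2·1/2 + 1/2·0 = 1/4.
Similarly for Rh via the father's Rh distribution: P(Rh+) = 3/4.
Independent loci: 1/4 × 3/4 = 3/16.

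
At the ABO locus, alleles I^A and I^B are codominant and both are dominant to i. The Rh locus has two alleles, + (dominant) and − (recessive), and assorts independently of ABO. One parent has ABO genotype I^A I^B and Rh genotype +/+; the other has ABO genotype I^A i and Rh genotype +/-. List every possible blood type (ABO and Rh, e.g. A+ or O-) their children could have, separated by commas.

A+, B+, AB+

Gametes from I^A I^B × I^A i give offspring ABO genotypes I^A I^A, I^A I^B, I^A i, I^B i, i.e. phenotypes A, B, AB.
Rh cross +/+ × +/- → phenotypes Rh+.
Combining independently: A+, B+, AB+.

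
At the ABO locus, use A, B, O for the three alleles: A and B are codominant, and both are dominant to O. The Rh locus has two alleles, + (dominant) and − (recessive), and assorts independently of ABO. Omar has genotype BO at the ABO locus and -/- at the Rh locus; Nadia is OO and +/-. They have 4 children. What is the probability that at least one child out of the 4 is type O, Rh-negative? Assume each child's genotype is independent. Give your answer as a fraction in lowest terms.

175/256

ABO cross BO × OO → 1/2 O, 1/2 B.
Rh cross -/- × +/- → 1/2 Rh+, 1/2 Rh-; so P(type O, Rh-negative) = 1/2 × 1/2 = 1/4 per child.
P(none) = (3/4)^4 = 81/256; P(at least one) = 1 − 81/256 = 175/256.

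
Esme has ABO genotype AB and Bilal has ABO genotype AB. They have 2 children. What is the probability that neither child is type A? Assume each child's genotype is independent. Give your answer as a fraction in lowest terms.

9/16

ABO cross AB × AB → 1/4 A, 1/4 B, 1/2 AB.
So P(type A) = 1/4 per child.
P(not type A) = 3/4 for one child; (3/4)^2 = 9/16.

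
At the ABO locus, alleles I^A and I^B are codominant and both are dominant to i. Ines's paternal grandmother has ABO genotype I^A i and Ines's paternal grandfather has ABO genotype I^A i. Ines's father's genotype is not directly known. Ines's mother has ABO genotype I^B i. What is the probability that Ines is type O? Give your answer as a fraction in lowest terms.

Ines's father's ABO genotype from I^A i × I^A i: 1/4 I^A I^A, 1/2 I^A i, 1/4 i i.
Crossing each possibility with the mother I^B i and summing P(type O): 1/4·0 + 1/2·1/4 + 1/4·1/2 = 1/4.

1/4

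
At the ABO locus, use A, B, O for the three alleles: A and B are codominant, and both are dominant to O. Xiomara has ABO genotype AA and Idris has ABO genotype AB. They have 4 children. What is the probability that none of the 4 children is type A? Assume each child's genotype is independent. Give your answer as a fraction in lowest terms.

1/16

ABO cross AA × AB → 1/2 A, 1/2 AB.
So P(type A) = 1/2 per child.
P(not type A) = 1/2 for one child; (1/2)^4 = 1/16.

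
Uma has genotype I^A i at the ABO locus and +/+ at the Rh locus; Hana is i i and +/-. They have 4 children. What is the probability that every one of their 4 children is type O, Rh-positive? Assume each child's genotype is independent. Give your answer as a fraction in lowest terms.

ABO cross I^A i × i i → 1/2 O, 1/2 A.
Rh cross +/+ × +/- → 1 Rh+; so P(type O, Rh-positive) = 1/2 × 1 = 1/2 per child.
All 4 independent: (1/2)^4 = 1/16.

1/16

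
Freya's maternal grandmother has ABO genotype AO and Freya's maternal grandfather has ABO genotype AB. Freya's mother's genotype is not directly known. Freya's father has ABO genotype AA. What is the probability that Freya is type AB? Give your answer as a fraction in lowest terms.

1/4

Freya's mother's ABO genotype from AO × AB: 1/4 AA, 1/4 AB, 1/4 AO, 1/4 BO.
Crossing each possibility with the father AA and summing P(type AB): 1/4·0 + 1/4·1/2 + 1/4·0 + 1/4·1/2 = 1/4.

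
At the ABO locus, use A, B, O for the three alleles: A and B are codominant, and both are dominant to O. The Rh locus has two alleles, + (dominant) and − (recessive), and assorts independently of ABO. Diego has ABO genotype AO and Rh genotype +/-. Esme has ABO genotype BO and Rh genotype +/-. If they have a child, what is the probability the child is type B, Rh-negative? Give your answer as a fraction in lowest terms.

1/16

ABO cross AO × BO → offspring phenotypes: 1/4 O, 1/4 A, 1/4 B, 1/4 AB.
Rh cross +/- × +/- → 3/4 Rh+, 1/4 Rh-.
Independent loci: P(type B, Rh-negative) = 1/4 × 1/4 = 1/16.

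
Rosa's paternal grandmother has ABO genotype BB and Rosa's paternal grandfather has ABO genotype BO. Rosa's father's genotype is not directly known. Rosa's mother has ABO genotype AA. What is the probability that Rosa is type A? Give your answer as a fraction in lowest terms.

1/4

Rosa's father's ABO genotype from BB × BO: 1/2 BB, 1/2 BO.
Crossing each possibility with the mother AA and summing P(type A): 1/2·0 + 1/2·1/2 = 1/4.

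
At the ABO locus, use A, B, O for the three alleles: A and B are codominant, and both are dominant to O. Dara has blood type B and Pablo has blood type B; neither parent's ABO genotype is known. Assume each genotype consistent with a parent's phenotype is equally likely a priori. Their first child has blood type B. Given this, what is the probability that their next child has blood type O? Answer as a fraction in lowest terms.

1/20

Possible genotypes: Dara ∈ {BB, BO}; Pablo ∈ {BB, BO}.
Weight each parental genotype pair by prior × P(type-B child):
  BB × BB: posterior weight 4/15; P(next child type O) = 0.
  BB × BO: posterior weight 4/15; P(next child type O) = 0.
  BO × BB: posterior weight 4/15; P(next child type O) = 0.
  BO × BO: posterior weight 1/5; P(next child type O) = 1/4.
Weighted sum = 1/20.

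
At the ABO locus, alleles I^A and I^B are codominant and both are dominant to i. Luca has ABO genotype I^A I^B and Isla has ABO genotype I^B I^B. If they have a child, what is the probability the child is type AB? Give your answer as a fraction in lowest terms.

ABO cross I^A I^B × I^B I^B → offspring phenotypes: 1/2 B, 1/2 AB.
So P(type AB) = 1/2.

1/2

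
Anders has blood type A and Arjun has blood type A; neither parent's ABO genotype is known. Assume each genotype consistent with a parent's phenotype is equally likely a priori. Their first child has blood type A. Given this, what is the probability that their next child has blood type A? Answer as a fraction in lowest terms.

Possible genotypes: Anders ∈ {I^A I^A, I^A i}; Arjun ∈ {I^A I^A, I^A i}.
Weight each parental genotype pair by prior × P(type-A child):
  I^A I^A × I^A I^A: posterior weight 4/15; P(next child type A) = 1.
  I^A I^A × I^A i: posterior weight 4/15; P(next child type A) = 1.
  I^A i × I^A I^A: posterior weight 4/15; P(next child type A) = 1.
  I^A i × I^A i: posterior weight 1/5; P(next child type A) = 3/4.
Weighted sum = 19/20.

19/20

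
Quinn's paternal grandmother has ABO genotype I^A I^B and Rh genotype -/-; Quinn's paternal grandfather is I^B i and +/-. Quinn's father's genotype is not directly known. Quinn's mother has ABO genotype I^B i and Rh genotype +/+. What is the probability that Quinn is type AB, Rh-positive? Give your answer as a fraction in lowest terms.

1/8

Quinn's father's ABO genotype from I^A I^B × I^B i: 1/4 I^A I^B, 1/4 I^A i, 1/4 I^B I^B, 1/4 I^B i.
Crossing each possibility with the mother I^B i and summing P(type AB): 1/4·1/4 + 1/4·1/4 + 1/4·0 + 1/4·0 = 1/8.
Similarly for Rh via the father's Rh distribution: P(Rh+) = 1.
Independent loci: 1/8 × 1 = 1/8.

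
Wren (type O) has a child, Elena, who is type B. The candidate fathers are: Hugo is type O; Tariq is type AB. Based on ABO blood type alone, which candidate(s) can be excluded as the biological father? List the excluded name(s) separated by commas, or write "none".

A candidate is excluded only if no genotype consistent with his phenotype could produce a type B child with a type O mother.
Hugo (type O): no genotype consistent with that phenotype can produce a type-B child with a type-O mother.

Hugo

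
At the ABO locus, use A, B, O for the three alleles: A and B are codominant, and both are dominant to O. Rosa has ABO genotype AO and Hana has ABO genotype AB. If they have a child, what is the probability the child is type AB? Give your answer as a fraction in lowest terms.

1/4

ABO cross AO × AB → offspring phenotypes: 1/2 A, 1/4 B, 1/4 AB.
So P(type AB) = 1/4.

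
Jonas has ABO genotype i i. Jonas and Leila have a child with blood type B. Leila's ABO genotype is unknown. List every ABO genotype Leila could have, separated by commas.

I^A I^B, I^B I^B, I^B i

For each candidate genotype of Leila, check whether crossing it with i i can produce every observed child phenotype.
  I^A I^A → possible child types {A} ✗
  I^A I^B → possible child types {A, B} ✓
  I^A i → possible child types {O, A} ✗
  I^B I^B → possible child types {B} ✓
  I^B i → possible child types {O, B} ✓
  i i → possible child types {O} ✗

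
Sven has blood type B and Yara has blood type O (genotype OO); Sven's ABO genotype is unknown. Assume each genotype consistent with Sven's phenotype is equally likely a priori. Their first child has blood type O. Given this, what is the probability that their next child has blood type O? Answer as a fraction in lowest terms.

1/2

Possible genotypes: Sven ∈ {BB, BO}; Yara ∈ {OO}.
Weight each parental genotype pair by prior × P(type-O child):
  BO × OO: posterior weight 1; P(next child type O) = 1/2.
Weighted sum = 1/2.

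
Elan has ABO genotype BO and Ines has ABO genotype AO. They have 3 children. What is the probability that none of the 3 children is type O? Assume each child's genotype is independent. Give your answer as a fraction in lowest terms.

27/64

ABO cross BO × AO → 1/4 O, 1/4 A, 1/4 B, 1/4 AB.
So P(type O) = 1/4 per child.
P(not type O) = 3/4 for one child; (3/4)^3 = 27/64.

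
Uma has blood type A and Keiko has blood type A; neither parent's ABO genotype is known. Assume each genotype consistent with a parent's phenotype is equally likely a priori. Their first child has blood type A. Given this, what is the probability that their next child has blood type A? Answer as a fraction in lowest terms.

Possible genotypes: Uma ∈ {I^A I^A, I^A i}; Keiko ∈ {I^A I^A, I^A i}.
Weight each parental genotype pair by prior × P(type-A child):
  I^A I^A × I^A I^A: posterior weight 4/15; P(next child type A) = 1.
  I^A I^A × I^A i: posterior weight 4/15; P(next child type A) = 1.
  I^A i × I^A I^A: posterior weight 4/15; P(next child type A) = 1.
  I^A i × I^A i: posterior weight 1/5; P(next child type A) = 3/4.
Weighted sum = 19/20.

19/20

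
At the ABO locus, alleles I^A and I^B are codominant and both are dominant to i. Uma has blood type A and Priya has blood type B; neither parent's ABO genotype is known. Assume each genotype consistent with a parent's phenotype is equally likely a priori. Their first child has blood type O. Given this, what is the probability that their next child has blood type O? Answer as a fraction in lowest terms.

Possible genotypes: Uma ∈ {I^A I^A, I^A i}; Priya ∈ {I^B I^B, I^B i}.
Weight each parental genotype pair by prior × P(type-O child):
  I^A i × I^B i: posterior weight 1; P(next child type O) = 1/4.
Weighted sum = 1/4.

1/4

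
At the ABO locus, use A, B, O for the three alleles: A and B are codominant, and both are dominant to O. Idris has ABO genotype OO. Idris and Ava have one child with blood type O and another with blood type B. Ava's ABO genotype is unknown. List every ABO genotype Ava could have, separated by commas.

For each candidate genotype of Ava, check whether crossing it with OO can produce every observed child phenotype.
  AA → possible child types {A} ✗
  AB → possible child types {A, B} ✗
  AO → possible child types {O, A} ✗
  BB → possible child types {B} ✗
  BO → possible child types {O, B} ✓
  OO → possible child types {O} ✗

BO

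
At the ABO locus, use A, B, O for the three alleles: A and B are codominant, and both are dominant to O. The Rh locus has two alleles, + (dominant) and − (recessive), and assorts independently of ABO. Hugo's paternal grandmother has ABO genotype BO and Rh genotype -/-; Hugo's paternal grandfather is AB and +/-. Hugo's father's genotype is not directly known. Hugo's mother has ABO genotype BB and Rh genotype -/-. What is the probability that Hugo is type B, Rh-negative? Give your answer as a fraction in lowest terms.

9/16

Hugo's father's ABO genotype from BO × AB: 1/4 AB, 1/4 AO, 1/4 BB, 1/4 BO.
Crossing each possibility with the mother BB and summing P(type B): 1/4·1/2 + 1/4·1/2 + 1/4·1 + 1/4·1 = 3/4.
Similarly for Rh via the father's Rh distribution: P(Rh-) = 3/4.
Independent loci: 3/4 × 3/4 = 9/16.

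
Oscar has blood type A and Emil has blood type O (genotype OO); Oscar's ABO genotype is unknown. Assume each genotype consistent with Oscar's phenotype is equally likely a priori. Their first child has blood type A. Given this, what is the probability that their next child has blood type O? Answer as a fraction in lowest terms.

1/6

Possible genotypes: Oscar ∈ {AA, AO}; Emil ∈ {OO}.
Weight each parental genotype pair by prior × P(type-A child):
  AA × OO: posterior weight 2/3; P(next child type O) = 0.
  AO × OO: posterior weight 1/3; P(next child type O) = 1/2.
Weighted sum = 1/6.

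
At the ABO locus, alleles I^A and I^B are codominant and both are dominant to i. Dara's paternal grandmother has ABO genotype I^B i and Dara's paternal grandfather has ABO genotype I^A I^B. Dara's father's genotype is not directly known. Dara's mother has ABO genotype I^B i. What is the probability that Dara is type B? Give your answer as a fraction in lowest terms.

5/8

Dara's father's ABO genotype from I^B i × I^A I^B: 1/4 I^A I^B, 1/4 I^A i, 1/4 I^B I^B, 1/4 I^B i.
Crossing each possibility with the mother I^B i and summing P(type B): 1/4·1/2 + 1/4·1/4 + 1/4·1 + 1/4·3/4 = 5/8.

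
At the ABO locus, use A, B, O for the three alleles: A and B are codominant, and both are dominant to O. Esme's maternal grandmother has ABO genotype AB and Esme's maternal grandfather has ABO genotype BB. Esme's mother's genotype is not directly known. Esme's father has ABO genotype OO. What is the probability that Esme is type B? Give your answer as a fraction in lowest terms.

Esme's mother's ABO genotype from AB × BB: 1/2 AB, 1/2 BB.
Crossing each possibility with the father OO and summing P(type B): 1/2·1/2 + 1/2·1 = 3/4.

3/4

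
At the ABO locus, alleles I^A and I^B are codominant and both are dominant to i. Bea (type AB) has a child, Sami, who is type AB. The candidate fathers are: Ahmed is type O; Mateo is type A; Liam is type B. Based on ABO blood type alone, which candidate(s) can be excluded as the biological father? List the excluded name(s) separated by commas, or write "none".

A candidate is excluded only if no genotype consistent with his phenotype could produce a type AB child with a type AB mother.
Ahmed (type O): no genotype consistent with that phenotype can produce a type-AB child with a type-AB mother.

Ahmed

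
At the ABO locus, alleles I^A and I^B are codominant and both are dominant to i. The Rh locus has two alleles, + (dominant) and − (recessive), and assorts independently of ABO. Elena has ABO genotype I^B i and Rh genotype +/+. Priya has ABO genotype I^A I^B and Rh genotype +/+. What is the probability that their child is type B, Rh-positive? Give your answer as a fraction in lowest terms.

1/2

ABO cross I^B i × I^A I^B → offspring phenotypes: 1/4 A, 1/2 B, 1/4 AB.
Rh cross +/+ × +/+ → 1 Rh+.
Independent loci: P(type B, Rh-positive) = 1/2 × 1 = 1/2.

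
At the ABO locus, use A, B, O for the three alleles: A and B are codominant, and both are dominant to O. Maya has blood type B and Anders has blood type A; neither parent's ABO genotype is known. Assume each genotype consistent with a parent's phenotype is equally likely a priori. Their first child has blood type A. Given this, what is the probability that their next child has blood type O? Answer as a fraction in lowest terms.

Possible genotypes: Maya ∈ {BB, BO}; Anders ∈ {AA, AO}.
Weight each parental genotype pair by prior × P(type-A child):
  BO × AA: posterior weight 2/3; P(next child type O) = 0.
  BO × AO: posterior weight 1/3; P(next child type O) = 1/4.
Weighted sum = 1/12.

1/12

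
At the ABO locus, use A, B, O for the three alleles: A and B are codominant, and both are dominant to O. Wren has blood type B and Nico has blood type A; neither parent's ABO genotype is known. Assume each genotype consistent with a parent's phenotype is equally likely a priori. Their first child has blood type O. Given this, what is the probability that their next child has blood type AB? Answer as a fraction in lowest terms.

Possible genotypes: Wren ∈ {BB, BO}; Nico ∈ {AA, AO}.
Weight each parental genotype pair by prior × P(type-O child):
  BO × AO: posterior weight 1; P(next child type AB) = 1/4.
Weighted sum = 1/4.

1/4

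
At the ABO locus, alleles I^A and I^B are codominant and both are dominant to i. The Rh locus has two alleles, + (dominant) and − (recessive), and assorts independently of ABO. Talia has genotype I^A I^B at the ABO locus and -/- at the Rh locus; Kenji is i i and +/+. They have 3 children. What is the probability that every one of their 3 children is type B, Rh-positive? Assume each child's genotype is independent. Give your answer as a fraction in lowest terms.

ABO cross I^A I^B × i i → 1/2 A, 1/2 B.
Rh cross -/- × +/+ → 1 Rh+; so P(type B, Rh-positive) = 1/2 × 1 = 1/2 per child.
All 3 independent: (1/2)^3 = 1/8.

1/8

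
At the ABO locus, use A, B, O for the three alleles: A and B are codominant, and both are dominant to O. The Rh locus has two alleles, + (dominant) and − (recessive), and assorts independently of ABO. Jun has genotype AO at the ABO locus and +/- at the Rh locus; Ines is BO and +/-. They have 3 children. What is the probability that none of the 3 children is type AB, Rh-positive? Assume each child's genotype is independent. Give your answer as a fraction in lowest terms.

2197/4096

ABO cross AO × BO → 1/4 O, 1/4 A, 1/4 B, 1/4 AB.
Rh cross +/- × +/- → 3/4 Rh+, 1/4 Rh-; so P(type AB, Rh-positive) = 1/4 × 3/4 = 3/16 per child.
P(not type AB, Rh-positive) = 13/16 for one child; (13/16)^3 = 2197/4096.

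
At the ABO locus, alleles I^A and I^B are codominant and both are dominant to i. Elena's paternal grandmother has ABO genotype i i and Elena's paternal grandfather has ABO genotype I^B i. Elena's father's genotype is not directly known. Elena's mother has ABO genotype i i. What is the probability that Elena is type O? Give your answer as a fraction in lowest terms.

3/4

Elena's father's ABO genotype from i i × I^B i: 1/2 I^B i, 1/2 i i.
Crossing each possibility with the mother i i and summing P(type O): 1/2·1/2 + 1/2·1 = 3/4.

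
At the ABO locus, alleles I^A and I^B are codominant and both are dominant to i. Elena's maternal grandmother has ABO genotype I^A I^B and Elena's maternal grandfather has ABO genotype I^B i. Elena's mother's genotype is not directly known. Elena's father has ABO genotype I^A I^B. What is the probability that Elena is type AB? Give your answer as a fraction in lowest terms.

Elena's mother's ABO genotype from I^A I^B × I^B i: 1/4 I^A I^B, 1/4 I^A i, 1/4 I^B I^B, 1/4 I^B i.
Crossing each possibility with the father I^A I^B and summing P(type AB): 1/4·1/2 + 1/4·1/4 + 1/4·1/2 + 1/4·1/4 = 3/8.

3/8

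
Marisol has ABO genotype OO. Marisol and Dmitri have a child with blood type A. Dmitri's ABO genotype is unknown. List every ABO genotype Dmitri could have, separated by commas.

AA, AB, AO

For each candidate genotype of Dmitri, check whether crossing it with OO can produce every observed child phenotype.
  AA → possible child types {A} ✓
  AB → possible child types {A, B} ✓
  AO → possible child types {O, A} ✓
  BB → possible child types {B} ✗
  BO → possible child types {O, B} ✗
  OO → possible child types {O} ✗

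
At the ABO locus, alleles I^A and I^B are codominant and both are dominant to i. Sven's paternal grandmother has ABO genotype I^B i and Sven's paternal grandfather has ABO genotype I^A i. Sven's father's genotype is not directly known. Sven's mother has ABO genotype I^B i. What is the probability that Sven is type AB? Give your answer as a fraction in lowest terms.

1/8

Sven's father's ABO genotype from I^B i × I^A i: 1/4 I^A I^B, 1/4 I^A i, 1/4 I^B i, 1/4 i i.
Crossing each possibility with the mother I^B i and summing P(type AB): 1/4·1/4 + 1/4·1/4 + 1/4·0 + 1/4·0 = 1/8.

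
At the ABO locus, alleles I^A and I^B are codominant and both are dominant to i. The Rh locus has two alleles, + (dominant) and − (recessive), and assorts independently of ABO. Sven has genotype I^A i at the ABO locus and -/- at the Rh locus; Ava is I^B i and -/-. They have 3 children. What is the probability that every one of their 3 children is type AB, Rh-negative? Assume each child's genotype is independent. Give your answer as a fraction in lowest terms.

ABO cross I^A i × I^B i → 1/4 O, 1/4 A, 1/4 B, 1/4 AB.
Rh cross -/- × -/- → 1 Rh-; so P(type AB, Rh-negative) = 1/4 × 1 = 1/4 per child.
All 3 independent: (1/4)^3 = 1/64.

1/64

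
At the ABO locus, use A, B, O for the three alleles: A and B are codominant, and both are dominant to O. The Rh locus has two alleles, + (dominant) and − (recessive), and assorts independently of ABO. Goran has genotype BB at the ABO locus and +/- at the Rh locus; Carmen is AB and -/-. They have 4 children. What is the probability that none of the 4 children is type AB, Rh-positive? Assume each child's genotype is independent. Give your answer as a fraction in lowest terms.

ABO cross BB × AB → 1/2 B, 1/2 AB.
Rh cross +/- × -/- → 1/2 Rh+, 1/2 Rh-; so P(type AB, Rh-positive) = 1/2 × 1/2 = 1/4 per child.
P(not type AB, Rh-positive) = 3/4 for one child; (3/4)^4 = 81/256.

81/256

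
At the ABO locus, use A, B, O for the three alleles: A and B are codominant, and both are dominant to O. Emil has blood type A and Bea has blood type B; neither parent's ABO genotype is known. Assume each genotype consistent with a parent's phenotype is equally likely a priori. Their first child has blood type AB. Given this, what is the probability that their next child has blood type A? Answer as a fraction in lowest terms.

Possible genotypes: Emil ∈ {AA, AO}; Bea ∈ {BB, BO}.
Weight each parental genotype pair by prior × P(type-AB child):
  AA × BB: posterior weight 4/9; P(next child type A) = 0.
  AA × BO: posterior weight 2/9; P(next child type A) = 1/2.
  AO × BB: posterior weight 2/9; P(next child type A) = 0.
  AO × BO: posterior weight 1/9; P(next child type A) = 1/4.
Weighted sum = 5/36.

5/36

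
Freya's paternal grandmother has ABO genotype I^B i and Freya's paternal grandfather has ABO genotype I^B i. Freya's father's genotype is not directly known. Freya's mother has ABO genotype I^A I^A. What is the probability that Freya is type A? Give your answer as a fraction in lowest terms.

1/2

Freya's father's ABO genotype from I^B i × I^B i: 1/4 I^B I^B, 1/2 I^B i, 1/4 i i.
Crossing each possibility with the mother I^A I^A and summing P(type A): 1/4·0 + 1/2·1/2 + 1/4·1 = 1/2.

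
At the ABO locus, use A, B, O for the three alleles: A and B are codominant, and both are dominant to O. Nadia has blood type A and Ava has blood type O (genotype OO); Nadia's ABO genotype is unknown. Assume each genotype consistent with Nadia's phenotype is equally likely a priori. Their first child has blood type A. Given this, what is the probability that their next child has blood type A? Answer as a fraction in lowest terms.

5/6

Possible genotypes: Nadia ∈ {AA, AO}; Ava ∈ {OO}.
Weight each parental genotype pair by prior × P(type-A child):
  AA × OO: posterior weight 2/3; P(next child type A) = 1.
  AO × OO: posterior weight 1/3; P(next child type A) = 1/2.
Weighted sum = 5/6.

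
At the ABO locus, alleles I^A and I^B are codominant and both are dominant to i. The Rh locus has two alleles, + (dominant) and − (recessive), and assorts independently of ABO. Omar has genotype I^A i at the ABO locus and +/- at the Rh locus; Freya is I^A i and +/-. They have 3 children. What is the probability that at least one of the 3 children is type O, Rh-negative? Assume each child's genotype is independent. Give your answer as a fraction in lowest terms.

ABO cross I^A i × I^A i → 1/4 O, 3/4 A.
Rh cross +/- × +/- → 3/4 Rh+, 1/4 Rh-; so P(type O, Rh-negative) = 1/4 × 1/4 = 1/16 per child.
P(none) = (15/16)^3 = 3375/4096; P(at least one) = 1 − 3375/4096 = 721/4096.

721/4096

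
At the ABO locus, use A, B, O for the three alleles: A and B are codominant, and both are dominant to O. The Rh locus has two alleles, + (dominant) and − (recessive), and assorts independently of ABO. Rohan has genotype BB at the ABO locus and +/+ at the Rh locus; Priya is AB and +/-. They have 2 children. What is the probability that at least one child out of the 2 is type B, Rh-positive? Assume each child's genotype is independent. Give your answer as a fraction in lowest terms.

ABO cross BB × AB → 1/2 B, 1/2 AB.
Rh cross +/+ × +/- → 1 Rh+; so P(type B, Rh-positive) = 1/2 × 1 = 1/2 per child.
P(none) = (1/2)^2 = 1/4; P(at least one) = 1 − 1/4 = 3/4.

3/4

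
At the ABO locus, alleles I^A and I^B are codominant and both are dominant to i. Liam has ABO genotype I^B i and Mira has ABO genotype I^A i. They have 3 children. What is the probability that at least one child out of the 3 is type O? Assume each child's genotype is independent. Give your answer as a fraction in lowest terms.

ABO cross I^B i × I^A i → 1/4 O, 1/4 A, 1/4 B, 1/4 AB.
So P(type O) = 1/4 per child.
P(none) = (3/4)^3 = 27/64; P(at least one) = 1 − 27/64 = 37/64.

37/64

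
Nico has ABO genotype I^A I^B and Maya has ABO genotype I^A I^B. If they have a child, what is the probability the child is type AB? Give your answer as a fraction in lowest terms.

ABO cross I^A I^B × I^A I^B → offspring phenotypes: 1/4 A, 1/4 B, 1/2 AB.
So P(type AB) = 1/2.

1/2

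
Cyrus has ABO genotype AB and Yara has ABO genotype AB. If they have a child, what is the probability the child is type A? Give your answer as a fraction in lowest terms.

1/4

ABO cross AB × AB → offspring phenotypes: 1/4 A, 1/4 B, 1/2 AB.
So P(type A) = 1/4.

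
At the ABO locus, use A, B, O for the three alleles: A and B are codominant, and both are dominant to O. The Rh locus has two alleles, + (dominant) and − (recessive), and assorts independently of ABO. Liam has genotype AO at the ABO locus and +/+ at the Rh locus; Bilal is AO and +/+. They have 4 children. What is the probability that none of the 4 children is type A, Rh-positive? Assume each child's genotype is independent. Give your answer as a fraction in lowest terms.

1/256

ABO cross AO × AO → 1/4 O, 3/4 A.
Rh cross +/+ × +/+ → 1 Rh+; so P(type A, Rh-positive) = 3/4 × 1 = 3/4 per child.
P(not type A, Rh-positive) = 1/4 for one child; (1/4)^4 = 1/256.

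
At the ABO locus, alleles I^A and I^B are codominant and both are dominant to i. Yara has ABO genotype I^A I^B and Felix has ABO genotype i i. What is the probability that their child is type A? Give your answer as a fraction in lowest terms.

1/2

ABO cross I^A I^B × i i → offspring phenotypes: 1/2 A, 1/2 B.
So P(type A) = 1/2.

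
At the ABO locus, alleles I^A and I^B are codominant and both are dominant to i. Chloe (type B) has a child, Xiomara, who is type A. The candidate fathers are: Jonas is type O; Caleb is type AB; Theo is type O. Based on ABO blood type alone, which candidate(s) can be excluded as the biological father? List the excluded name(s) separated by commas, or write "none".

A candidate is excluded only if no genotype consistent with his phenotype could produce a type A child with a type B mother.
Jonas (type O): no genotype consistent with that phenotype can produce a type-A child with a type-B mother.
Theo (type O): no genotype consistent with that phenotype can produce a type-A child with a type-B mother.

Jonas, Theo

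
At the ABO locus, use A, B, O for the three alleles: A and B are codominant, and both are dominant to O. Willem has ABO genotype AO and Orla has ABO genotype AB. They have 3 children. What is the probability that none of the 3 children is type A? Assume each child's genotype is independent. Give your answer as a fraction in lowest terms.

1/8

ABO cross AO × AB → 1/2 A, 1/4 B, 1/4 AB.
So P(type A) = 1/2 per child.
P(not type A) = 1/2 for one child; (1/2)^3 = 1/8.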